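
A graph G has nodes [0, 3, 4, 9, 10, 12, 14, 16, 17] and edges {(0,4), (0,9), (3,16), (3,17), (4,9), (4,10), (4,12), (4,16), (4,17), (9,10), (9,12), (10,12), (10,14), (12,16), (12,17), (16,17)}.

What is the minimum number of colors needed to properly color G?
χ(G) = 4

Clique number ω(G) = 4 (lower bound: χ ≥ ω).
The clique on [4, 12, 16, 17] has size 4, forcing χ ≥ 4, and the coloring below uses 4 colors, so χ(G) = 4.
A valid 4-coloring: color 1: [3, 4, 14]; color 2: [0, 12]; color 3: [10, 16]; color 4: [9, 17].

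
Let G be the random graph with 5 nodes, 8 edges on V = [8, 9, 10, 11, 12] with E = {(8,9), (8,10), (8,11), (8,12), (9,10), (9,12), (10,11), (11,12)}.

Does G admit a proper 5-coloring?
A valid 5-coloring: color 1: [8]; color 2: [10, 12]; color 3: [9, 11].
(χ(G) = 3 ≤ 5.)

Yes, G is 5-colorable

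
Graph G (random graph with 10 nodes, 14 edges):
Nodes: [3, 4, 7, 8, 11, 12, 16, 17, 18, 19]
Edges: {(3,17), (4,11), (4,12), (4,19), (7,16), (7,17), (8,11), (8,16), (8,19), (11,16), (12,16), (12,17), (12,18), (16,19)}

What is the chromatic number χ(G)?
χ(G) = 3

Clique number ω(G) = 3 (lower bound: χ ≥ ω).
The clique on [8, 11, 16] has size 3, forcing χ ≥ 3, and the coloring below uses 3 colors, so χ(G) = 3.
A valid 3-coloring: color 1: [4, 16, 17, 18]; color 2: [3, 7, 8, 12]; color 3: [11, 19].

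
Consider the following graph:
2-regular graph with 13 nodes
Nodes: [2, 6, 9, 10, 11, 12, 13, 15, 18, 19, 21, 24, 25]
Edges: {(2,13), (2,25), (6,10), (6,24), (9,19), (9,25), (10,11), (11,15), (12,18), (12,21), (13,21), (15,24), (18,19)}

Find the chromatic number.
Clique number ω(G) = 2 (lower bound: χ ≥ ω).
Odd cycle [10, 6, 24, 15, 11] needs 3 colors (χ ≥ 3).
The coloring below uses 3 colors, so χ(G) = 3.
A valid 3-coloring: color 1: [6, 12, 13, 15, 19, 25]; color 2: [2, 9, 10, 18, 21, 24]; color 3: [11].

χ(G) = 3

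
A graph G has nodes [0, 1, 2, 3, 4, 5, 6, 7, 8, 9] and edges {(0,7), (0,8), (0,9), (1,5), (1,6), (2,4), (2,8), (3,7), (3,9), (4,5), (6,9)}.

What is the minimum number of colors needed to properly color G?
Clique number ω(G) = 2 (lower bound: χ ≥ ω).
The graph is bipartite (no odd cycle), so 2 colors suffice: χ(G) = 2.
A valid 2-coloring: color 1: [1, 4, 7, 8, 9]; color 2: [0, 2, 3, 5, 6].

χ(G) = 2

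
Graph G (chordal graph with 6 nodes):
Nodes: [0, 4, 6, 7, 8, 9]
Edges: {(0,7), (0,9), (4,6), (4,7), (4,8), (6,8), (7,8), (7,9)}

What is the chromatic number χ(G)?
χ(G) = 3

Clique number ω(G) = 3 (lower bound: χ ≥ ω).
The clique on [4, 6, 8] has size 3, forcing χ ≥ 3, and the coloring below uses 3 colors, so χ(G) = 3.
A valid 3-coloring: color 1: [6, 7]; color 2: [8, 9]; color 3: [0, 4].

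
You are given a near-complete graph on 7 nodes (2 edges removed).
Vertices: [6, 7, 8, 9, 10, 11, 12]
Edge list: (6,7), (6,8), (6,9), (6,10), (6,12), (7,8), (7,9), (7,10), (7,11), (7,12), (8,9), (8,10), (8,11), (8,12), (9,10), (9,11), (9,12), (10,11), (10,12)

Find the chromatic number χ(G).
Clique number ω(G) = 6 (lower bound: χ ≥ ω).
The clique on [6, 7, 8, 9, 10, 12] has size 6, forcing χ ≥ 6, and the coloring below uses 6 colors, so χ(G) = 6.
A valid 6-coloring: color 1: [9]; color 2: [10]; color 3: [7]; color 4: [8]; color 5: [6, 11]; color 6: [12].

χ(G) = 6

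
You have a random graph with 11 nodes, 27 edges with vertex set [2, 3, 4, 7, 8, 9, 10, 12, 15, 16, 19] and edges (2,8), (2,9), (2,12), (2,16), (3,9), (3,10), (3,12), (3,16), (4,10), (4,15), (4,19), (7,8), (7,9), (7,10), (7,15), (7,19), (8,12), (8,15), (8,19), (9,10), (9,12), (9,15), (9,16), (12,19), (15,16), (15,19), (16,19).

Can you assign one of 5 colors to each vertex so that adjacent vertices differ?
Yes, G is 5-colorable

A valid 5-coloring: color 1: [9, 19]; color 2: [10, 12, 15]; color 3: [4, 8, 16]; color 4: [2, 3, 7].
(χ(G) = 4 ≤ 5.)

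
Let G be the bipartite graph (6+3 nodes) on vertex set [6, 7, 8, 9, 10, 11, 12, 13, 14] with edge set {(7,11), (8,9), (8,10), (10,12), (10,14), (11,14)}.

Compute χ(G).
Clique number ω(G) = 2 (lower bound: χ ≥ ω).
The graph is bipartite (no odd cycle), so 2 colors suffice: χ(G) = 2.
A valid 2-coloring: color 1: [6, 9, 10, 11, 13]; color 2: [7, 8, 12, 14].

χ(G) = 2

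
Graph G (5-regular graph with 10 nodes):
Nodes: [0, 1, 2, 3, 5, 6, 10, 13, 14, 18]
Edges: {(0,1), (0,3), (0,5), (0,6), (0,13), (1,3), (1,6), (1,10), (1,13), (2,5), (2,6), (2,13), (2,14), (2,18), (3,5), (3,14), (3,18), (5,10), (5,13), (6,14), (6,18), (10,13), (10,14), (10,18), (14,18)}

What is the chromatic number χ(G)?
χ(G) = 4

Clique number ω(G) = 4 (lower bound: χ ≥ ω).
The clique on [2, 6, 14, 18] has size 4, forcing χ ≥ 4, and the coloring below uses 4 colors, so χ(G) = 4.
A valid 4-coloring: color 1: [13, 14]; color 2: [1, 5, 18]; color 3: [3, 6, 10]; color 4: [0, 2].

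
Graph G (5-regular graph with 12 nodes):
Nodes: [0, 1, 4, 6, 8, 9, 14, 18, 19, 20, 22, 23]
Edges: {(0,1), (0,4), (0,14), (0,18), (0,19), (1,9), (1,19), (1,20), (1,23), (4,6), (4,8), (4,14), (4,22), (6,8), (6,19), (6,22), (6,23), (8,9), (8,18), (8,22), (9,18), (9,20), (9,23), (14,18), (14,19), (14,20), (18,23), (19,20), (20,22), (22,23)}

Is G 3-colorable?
No, G is not 3-colorable

The clique on vertices [4, 6, 8, 22] has size 4 > 3, so it alone needs 4 colors.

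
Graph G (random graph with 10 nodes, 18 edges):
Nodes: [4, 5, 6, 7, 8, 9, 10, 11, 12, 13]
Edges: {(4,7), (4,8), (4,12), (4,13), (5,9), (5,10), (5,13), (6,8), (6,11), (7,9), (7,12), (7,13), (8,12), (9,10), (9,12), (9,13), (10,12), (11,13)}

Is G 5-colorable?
A valid 5-coloring: color 1: [4, 6, 9]; color 2: [12, 13]; color 3: [5, 7, 8, 11]; color 4: [10].
(χ(G) = 4 ≤ 5.)

Yes, G is 5-colorable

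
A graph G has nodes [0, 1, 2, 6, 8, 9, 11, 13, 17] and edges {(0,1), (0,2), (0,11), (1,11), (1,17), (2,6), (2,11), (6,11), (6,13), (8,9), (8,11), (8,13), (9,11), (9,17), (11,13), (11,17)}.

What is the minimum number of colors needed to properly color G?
Clique number ω(G) = 3 (lower bound: χ ≥ ω).
The clique on [0, 1, 11] has size 3, forcing χ ≥ 3, and the coloring below uses 3 colors, so χ(G) = 3.
A valid 3-coloring: color 1: [11]; color 2: [1, 2, 9, 13]; color 3: [0, 6, 8, 17].

χ(G) = 3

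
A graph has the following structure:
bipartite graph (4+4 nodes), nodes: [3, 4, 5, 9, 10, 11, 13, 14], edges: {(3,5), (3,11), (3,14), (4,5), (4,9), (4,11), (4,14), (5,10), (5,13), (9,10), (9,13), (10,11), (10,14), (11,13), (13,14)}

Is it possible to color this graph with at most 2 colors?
Yes, G is 2-colorable

A valid 2-coloring: color 1: [5, 9, 11, 14]; color 2: [3, 4, 10, 13].
(χ(G) = 2 ≤ 2.)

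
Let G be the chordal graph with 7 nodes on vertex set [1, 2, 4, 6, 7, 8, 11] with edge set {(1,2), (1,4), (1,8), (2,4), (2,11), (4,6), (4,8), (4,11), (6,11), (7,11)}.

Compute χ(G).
χ(G) = 3

Clique number ω(G) = 3 (lower bound: χ ≥ ω).
The clique on [1, 4, 8] has size 3, forcing χ ≥ 3, and the coloring below uses 3 colors, so χ(G) = 3.
A valid 3-coloring: color 1: [4, 7]; color 2: [1, 11]; color 3: [2, 6, 8].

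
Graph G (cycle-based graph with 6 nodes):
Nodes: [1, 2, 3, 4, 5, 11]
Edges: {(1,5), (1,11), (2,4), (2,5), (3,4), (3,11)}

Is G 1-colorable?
No, G is not 1-colorable

Edge (1,11) forces its endpoints to differ, so 1 color is not enough.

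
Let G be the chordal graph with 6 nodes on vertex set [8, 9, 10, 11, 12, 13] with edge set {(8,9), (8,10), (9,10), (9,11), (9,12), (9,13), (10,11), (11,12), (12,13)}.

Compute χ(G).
χ(G) = 3

Clique number ω(G) = 3 (lower bound: χ ≥ ω).
The clique on [8, 9, 10] has size 3, forcing χ ≥ 3, and the coloring below uses 3 colors, so χ(G) = 3.
A valid 3-coloring: color 1: [9]; color 2: [10, 12]; color 3: [8, 11, 13].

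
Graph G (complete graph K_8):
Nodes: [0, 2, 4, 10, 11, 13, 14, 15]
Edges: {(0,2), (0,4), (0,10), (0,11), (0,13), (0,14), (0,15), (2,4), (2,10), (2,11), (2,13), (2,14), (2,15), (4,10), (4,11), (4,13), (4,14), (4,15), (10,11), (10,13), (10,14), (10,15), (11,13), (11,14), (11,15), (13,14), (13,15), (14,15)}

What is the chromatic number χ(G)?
χ(G) = 8

Clique number ω(G) = 8 (lower bound: χ ≥ ω).
The clique on [0, 2, 4, 10, 11, 13, 14, 15] has size 8, forcing χ ≥ 8, and the coloring below uses 8 colors, so χ(G) = 8.
A valid 8-coloring: color 1: [14]; color 2: [2]; color 3: [0]; color 4: [13]; color 5: [10]; color 6: [4]; color 7: [15]; color 8: [11].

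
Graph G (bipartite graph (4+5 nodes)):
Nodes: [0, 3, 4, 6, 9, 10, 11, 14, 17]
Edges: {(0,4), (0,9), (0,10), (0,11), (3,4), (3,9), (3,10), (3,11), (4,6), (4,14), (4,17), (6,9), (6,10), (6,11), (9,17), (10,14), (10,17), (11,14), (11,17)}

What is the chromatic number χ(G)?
χ(G) = 2

Clique number ω(G) = 2 (lower bound: χ ≥ ω).
The graph is bipartite (no odd cycle), so 2 colors suffice: χ(G) = 2.
A valid 2-coloring: color 1: [4, 9, 10, 11]; color 2: [0, 3, 6, 14, 17].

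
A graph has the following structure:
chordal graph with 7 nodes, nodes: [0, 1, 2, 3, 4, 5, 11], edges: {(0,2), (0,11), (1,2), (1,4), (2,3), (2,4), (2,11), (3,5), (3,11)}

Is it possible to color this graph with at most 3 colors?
Yes, G is 3-colorable

A valid 3-coloring: color 1: [2, 5]; color 2: [4, 11]; color 3: [0, 1, 3].
(χ(G) = 3 ≤ 3.)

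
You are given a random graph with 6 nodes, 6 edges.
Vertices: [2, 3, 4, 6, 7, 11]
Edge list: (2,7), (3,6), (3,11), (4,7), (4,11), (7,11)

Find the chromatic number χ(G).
χ(G) = 3

Clique number ω(G) = 3 (lower bound: χ ≥ ω).
The clique on [4, 7, 11] has size 3, forcing χ ≥ 3, and the coloring below uses 3 colors, so χ(G) = 3.
A valid 3-coloring: color 1: [3, 7]; color 2: [2, 6, 11]; color 3: [4].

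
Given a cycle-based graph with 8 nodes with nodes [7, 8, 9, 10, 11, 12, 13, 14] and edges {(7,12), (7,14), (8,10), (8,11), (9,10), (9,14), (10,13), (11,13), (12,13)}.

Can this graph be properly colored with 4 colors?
Yes, G is 4-colorable

A valid 4-coloring: color 1: [7, 8, 9, 13]; color 2: [10, 11, 12, 14].
(χ(G) = 2 ≤ 4.)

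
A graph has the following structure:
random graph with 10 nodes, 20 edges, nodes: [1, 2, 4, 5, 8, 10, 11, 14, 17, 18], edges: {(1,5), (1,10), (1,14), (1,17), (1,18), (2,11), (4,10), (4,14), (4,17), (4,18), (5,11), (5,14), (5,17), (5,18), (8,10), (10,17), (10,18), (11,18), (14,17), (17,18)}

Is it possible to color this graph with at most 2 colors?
No, G is not 2-colorable

The clique on vertices [1, 10, 17, 18] has size 4 > 2, so it alone needs 4 colors.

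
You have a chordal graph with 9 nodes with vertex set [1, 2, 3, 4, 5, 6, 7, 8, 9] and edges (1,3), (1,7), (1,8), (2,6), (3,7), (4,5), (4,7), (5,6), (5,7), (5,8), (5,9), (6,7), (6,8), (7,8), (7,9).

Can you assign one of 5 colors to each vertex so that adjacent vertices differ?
Yes, G is 5-colorable

A valid 5-coloring: color 1: [2, 7]; color 2: [1, 5]; color 3: [3, 4, 8, 9]; color 4: [6].
(χ(G) = 4 ≤ 5.)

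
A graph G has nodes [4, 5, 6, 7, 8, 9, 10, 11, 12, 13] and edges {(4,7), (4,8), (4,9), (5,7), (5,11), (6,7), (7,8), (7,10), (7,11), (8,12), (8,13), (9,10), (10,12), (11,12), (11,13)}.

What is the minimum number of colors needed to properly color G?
Clique number ω(G) = 3 (lower bound: χ ≥ ω).
The clique on [4, 7, 8] has size 3, forcing χ ≥ 3, and the coloring below uses 3 colors, so χ(G) = 3.
A valid 3-coloring: color 1: [7, 9, 12, 13]; color 2: [6, 8, 10, 11]; color 3: [4, 5].

χ(G) = 3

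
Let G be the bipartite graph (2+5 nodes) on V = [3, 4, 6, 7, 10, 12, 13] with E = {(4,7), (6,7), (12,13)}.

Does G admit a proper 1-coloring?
No, G is not 1-colorable

Edge (4,7) forces its endpoints to differ, so 1 color is not enough.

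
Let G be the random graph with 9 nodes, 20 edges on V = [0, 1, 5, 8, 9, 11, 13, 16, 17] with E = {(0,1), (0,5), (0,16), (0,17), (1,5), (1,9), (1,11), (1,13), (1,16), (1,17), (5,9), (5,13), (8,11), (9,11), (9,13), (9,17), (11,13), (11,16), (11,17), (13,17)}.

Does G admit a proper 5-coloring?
Yes, G is 5-colorable

A valid 5-coloring: color 1: [1, 8]; color 2: [5, 11]; color 3: [0, 9]; color 4: [13, 16]; color 5: [17].
(χ(G) = 5 ≤ 5.)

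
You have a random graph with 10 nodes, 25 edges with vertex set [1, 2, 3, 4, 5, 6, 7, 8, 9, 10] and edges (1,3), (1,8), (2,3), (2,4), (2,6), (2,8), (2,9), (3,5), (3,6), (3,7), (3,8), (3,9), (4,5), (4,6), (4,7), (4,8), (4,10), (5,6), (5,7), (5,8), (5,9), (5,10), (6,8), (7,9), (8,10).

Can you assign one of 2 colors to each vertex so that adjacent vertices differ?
The clique on vertices [4, 5, 8, 10] has size 4 > 2, so it alone needs 4 colors.

No, G is not 2-colorable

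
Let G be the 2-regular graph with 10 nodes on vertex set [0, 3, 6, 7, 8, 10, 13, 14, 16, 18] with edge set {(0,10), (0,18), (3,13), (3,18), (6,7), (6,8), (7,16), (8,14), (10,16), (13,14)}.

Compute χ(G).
χ(G) = 2

Clique number ω(G) = 2 (lower bound: χ ≥ ω).
The graph is bipartite (no odd cycle), so 2 colors suffice: χ(G) = 2.
A valid 2-coloring: color 1: [0, 3, 6, 14, 16]; color 2: [7, 8, 10, 13, 18].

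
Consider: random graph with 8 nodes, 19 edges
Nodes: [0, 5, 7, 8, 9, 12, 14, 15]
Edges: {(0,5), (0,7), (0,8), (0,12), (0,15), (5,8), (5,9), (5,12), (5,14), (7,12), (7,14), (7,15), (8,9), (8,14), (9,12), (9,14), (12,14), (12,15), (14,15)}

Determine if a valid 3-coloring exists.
No, G is not 3-colorable

The clique on vertices [5, 8, 9, 14] has size 4 > 3, so it alone needs 4 colors.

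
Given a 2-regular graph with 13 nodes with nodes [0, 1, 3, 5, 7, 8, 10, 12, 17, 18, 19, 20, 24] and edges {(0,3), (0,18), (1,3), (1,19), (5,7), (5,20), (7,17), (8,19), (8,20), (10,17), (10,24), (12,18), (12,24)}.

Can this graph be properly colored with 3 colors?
A valid 3-coloring: color 1: [0, 1, 7, 8, 10, 12]; color 2: [3, 5, 17, 18, 19, 24]; color 3: [20].
(χ(G) = 3 ≤ 3.)

Yes, G is 3-colorable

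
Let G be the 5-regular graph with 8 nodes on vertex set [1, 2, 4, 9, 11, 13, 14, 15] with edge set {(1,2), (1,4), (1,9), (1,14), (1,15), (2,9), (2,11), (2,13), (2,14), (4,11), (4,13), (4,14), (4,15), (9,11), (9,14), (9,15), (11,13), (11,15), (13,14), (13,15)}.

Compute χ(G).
χ(G) = 4

Clique number ω(G) = 4 (lower bound: χ ≥ ω).
The clique on [1, 2, 9, 14] has size 4, forcing χ ≥ 4, and the coloring below uses 4 colors, so χ(G) = 4.
A valid 4-coloring: color 1: [1, 11]; color 2: [2, 4]; color 3: [14, 15]; color 4: [9, 13].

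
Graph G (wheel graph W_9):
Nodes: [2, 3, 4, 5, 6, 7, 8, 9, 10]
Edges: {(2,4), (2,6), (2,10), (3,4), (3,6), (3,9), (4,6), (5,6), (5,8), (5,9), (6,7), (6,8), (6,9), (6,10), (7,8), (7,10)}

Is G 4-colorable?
A valid 4-coloring: color 1: [6]; color 2: [4, 8, 9, 10]; color 3: [2, 3, 5, 7].
(χ(G) = 3 ≤ 4.)

Yes, G is 4-colorable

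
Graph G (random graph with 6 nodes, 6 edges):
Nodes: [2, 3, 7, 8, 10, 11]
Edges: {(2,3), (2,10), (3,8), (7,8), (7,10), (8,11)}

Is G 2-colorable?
No, G is not 2-colorable

Odd cycle [2, 10, 7, 8, 3] needs 3 colors (χ ≥ 3).
Hence χ(G) ≥ 3 > 2, so no proper 2-coloring exists.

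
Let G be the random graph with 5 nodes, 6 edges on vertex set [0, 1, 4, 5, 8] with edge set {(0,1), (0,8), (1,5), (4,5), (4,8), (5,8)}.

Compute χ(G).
χ(G) = 3

Clique number ω(G) = 3 (lower bound: χ ≥ ω).
The clique on [4, 5, 8] has size 3, forcing χ ≥ 3, and the coloring below uses 3 colors, so χ(G) = 3.
A valid 3-coloring: color 1: [0, 5]; color 2: [1, 8]; color 3: [4].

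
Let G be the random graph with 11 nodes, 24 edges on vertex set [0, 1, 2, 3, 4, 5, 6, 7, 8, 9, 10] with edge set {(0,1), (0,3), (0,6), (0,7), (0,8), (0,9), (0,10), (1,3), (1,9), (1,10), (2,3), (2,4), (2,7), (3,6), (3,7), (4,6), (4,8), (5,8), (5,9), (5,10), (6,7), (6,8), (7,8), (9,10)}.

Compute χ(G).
Clique number ω(G) = 4 (lower bound: χ ≥ ω).
The clique on [0, 6, 7, 8] has size 4, forcing χ ≥ 4, and the coloring below uses 4 colors, so χ(G) = 4.
A valid 4-coloring: color 1: [0, 2, 5]; color 2: [3, 8, 10]; color 3: [1, 4, 7]; color 4: [6, 9].

χ(G) = 4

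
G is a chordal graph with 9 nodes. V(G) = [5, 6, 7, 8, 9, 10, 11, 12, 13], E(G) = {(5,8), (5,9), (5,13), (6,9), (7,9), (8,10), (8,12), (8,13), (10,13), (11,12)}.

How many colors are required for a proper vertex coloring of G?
χ(G) = 3

Clique number ω(G) = 3 (lower bound: χ ≥ ω).
The clique on [8, 10, 13] has size 3, forcing χ ≥ 3, and the coloring below uses 3 colors, so χ(G) = 3.
A valid 3-coloring: color 1: [8, 9, 11]; color 2: [6, 7, 12, 13]; color 3: [5, 10].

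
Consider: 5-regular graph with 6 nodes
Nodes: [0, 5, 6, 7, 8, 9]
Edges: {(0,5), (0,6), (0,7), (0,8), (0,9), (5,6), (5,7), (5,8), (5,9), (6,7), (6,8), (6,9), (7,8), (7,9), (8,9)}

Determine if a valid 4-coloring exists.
The clique on vertices [0, 5, 6, 7, 8, 9] has size 6 > 4, so it alone needs 6 colors.

No, G is not 4-colorable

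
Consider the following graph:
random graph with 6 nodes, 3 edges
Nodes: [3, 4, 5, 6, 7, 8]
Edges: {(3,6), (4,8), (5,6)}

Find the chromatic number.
Clique number ω(G) = 2 (lower bound: χ ≥ ω).
The graph is bipartite (no odd cycle), so 2 colors suffice: χ(G) = 2.
A valid 2-coloring: color 1: [4, 6, 7]; color 2: [3, 5, 8].

χ(G) = 2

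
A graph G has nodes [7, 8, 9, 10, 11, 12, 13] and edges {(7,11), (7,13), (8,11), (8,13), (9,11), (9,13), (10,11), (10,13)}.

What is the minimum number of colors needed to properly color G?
χ(G) = 2

Clique number ω(G) = 2 (lower bound: χ ≥ ω).
The graph is bipartite (no odd cycle), so 2 colors suffice: χ(G) = 2.
A valid 2-coloring: color 1: [11, 12, 13]; color 2: [7, 8, 9, 10].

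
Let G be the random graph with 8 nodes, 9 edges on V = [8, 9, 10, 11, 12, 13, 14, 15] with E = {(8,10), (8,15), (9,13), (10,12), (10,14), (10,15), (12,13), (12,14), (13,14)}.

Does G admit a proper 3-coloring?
A valid 3-coloring: color 1: [10, 11, 13]; color 2: [9, 12, 15]; color 3: [8, 14].
(χ(G) = 3 ≤ 3.)

Yes, G is 3-colorable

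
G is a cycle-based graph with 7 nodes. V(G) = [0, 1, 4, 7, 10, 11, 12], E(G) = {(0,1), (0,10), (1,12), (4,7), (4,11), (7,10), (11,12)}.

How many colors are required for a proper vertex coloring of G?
Clique number ω(G) = 2 (lower bound: χ ≥ ω).
Odd cycle [11, 4, 7, 10, 0, 1, 12] needs 3 colors (χ ≥ 3).
The coloring below uses 3 colors, so χ(G) = 3.
A valid 3-coloring: color 1: [1, 7, 11]; color 2: [4, 10, 12]; color 3: [0].

χ(G) = 3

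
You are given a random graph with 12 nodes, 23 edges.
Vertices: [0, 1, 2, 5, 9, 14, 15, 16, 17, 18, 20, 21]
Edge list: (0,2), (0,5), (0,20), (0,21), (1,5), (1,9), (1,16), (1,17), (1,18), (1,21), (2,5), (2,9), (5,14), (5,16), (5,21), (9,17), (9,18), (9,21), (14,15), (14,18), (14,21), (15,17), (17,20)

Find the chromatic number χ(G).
χ(G) = 3

Clique number ω(G) = 3 (lower bound: χ ≥ ω).
The clique on [0, 2, 5] has size 3, forcing χ ≥ 3, and the coloring below uses 3 colors, so χ(G) = 3.
A valid 3-coloring: color 1: [5, 9, 15, 20]; color 2: [0, 1, 14]; color 3: [2, 16, 17, 18, 21].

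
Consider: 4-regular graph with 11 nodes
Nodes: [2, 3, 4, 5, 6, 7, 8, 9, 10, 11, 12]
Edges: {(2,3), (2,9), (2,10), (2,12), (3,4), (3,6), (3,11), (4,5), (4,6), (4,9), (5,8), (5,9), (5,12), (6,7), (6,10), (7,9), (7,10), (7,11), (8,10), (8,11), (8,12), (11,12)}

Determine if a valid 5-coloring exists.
Yes, G is 5-colorable

A valid 5-coloring: color 1: [3, 7, 12]; color 2: [4, 10, 11]; color 3: [6, 8, 9]; color 4: [2, 5].
(χ(G) = 3 ≤ 5.)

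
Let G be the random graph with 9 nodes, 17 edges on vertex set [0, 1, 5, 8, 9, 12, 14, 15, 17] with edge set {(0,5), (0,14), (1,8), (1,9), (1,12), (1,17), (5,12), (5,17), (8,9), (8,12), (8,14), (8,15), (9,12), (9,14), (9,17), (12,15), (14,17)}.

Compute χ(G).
χ(G) = 4

Clique number ω(G) = 4 (lower bound: χ ≥ ω).
The clique on [1, 8, 9, 12] has size 4, forcing χ ≥ 4, and the coloring below uses 4 colors, so χ(G) = 4.
A valid 4-coloring: color 1: [0, 8, 17]; color 2: [12, 14]; color 3: [5, 9, 15]; color 4: [1].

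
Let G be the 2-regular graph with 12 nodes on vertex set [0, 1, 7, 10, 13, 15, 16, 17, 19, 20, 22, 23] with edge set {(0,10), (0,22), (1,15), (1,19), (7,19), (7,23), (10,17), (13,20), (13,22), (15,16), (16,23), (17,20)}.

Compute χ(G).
Clique number ω(G) = 2 (lower bound: χ ≥ ω).
The graph is bipartite (no odd cycle), so 2 colors suffice: χ(G) = 2.
A valid 2-coloring: color 1: [1, 7, 10, 16, 20, 22]; color 2: [0, 13, 15, 17, 19, 23].

χ(G) = 2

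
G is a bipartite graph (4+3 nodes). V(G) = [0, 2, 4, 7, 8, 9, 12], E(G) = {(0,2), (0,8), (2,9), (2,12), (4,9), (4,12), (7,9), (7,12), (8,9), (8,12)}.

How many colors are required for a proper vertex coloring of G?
χ(G) = 2

Clique number ω(G) = 2 (lower bound: χ ≥ ω).
The graph is bipartite (no odd cycle), so 2 colors suffice: χ(G) = 2.
A valid 2-coloring: color 1: [0, 9, 12]; color 2: [2, 4, 7, 8].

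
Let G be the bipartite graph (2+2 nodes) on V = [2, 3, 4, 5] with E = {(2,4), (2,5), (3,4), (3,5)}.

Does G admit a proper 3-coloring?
Yes, G is 3-colorable

A valid 3-coloring: color 1: [2, 3]; color 2: [4, 5].
(χ(G) = 2 ≤ 3.)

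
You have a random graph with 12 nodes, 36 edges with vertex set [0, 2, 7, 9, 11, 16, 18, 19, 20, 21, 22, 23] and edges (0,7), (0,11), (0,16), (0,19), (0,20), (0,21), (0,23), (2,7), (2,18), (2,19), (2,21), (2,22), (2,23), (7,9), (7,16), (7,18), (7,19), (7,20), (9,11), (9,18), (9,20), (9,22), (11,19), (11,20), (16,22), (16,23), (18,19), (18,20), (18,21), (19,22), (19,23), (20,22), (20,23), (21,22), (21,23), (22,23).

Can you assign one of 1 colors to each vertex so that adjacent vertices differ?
The clique on vertices [2, 7, 18, 19] has size 4 > 1, so it alone needs 4 colors.

No, G is not 1-colorable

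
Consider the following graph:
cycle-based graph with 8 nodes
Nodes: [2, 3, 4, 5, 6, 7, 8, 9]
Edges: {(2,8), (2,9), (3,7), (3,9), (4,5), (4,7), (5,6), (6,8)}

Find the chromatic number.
χ(G) = 2

Clique number ω(G) = 2 (lower bound: χ ≥ ω).
The graph is bipartite (no odd cycle), so 2 colors suffice: χ(G) = 2.
A valid 2-coloring: color 1: [5, 7, 8, 9]; color 2: [2, 3, 4, 6].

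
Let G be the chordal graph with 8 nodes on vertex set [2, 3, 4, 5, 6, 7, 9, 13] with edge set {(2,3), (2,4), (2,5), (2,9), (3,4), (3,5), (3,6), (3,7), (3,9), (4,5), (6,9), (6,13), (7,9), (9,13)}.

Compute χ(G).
Clique number ω(G) = 4 (lower bound: χ ≥ ω).
The clique on [2, 3, 4, 5] has size 4, forcing χ ≥ 4, and the coloring below uses 4 colors, so χ(G) = 4.
A valid 4-coloring: color 1: [3, 13]; color 2: [5, 9]; color 3: [2, 6, 7]; color 4: [4].

χ(G) = 4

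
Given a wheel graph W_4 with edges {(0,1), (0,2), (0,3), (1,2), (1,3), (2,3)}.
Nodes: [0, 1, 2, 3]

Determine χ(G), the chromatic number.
Clique number ω(G) = 4 (lower bound: χ ≥ ω).
The clique on [0, 1, 2, 3] has size 4, forcing χ ≥ 4, and the coloring below uses 4 colors, so χ(G) = 4.
A valid 4-coloring: color 1: [0]; color 2: [3]; color 3: [1]; color 4: [2].

χ(G) = 4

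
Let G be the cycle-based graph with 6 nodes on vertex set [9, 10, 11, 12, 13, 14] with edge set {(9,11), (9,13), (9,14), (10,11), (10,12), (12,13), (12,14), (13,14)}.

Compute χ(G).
χ(G) = 3

Clique number ω(G) = 3 (lower bound: χ ≥ ω).
The clique on [9, 13, 14] has size 3, forcing χ ≥ 3, and the coloring below uses 3 colors, so χ(G) = 3.
A valid 3-coloring: color 1: [9, 12]; color 2: [11, 13]; color 3: [10, 14].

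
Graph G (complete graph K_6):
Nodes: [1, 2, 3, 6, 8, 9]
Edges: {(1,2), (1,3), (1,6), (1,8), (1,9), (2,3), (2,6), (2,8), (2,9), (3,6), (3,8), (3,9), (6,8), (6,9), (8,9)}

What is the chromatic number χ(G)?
Clique number ω(G) = 6 (lower bound: χ ≥ ω).
The clique on [1, 2, 3, 6, 8, 9] has size 6, forcing χ ≥ 6, and the coloring below uses 6 colors, so χ(G) = 6.
A valid 6-coloring: color 1: [6]; color 2: [3]; color 3: [1]; color 4: [8]; color 5: [9]; color 6: [2].

χ(G) = 6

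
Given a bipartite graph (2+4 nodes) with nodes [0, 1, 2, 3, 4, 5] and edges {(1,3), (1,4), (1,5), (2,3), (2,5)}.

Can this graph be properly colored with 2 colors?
A valid 2-coloring: color 1: [0, 1, 2]; color 2: [3, 4, 5].
(χ(G) = 2 ≤ 2.)

Yes, G is 2-colorable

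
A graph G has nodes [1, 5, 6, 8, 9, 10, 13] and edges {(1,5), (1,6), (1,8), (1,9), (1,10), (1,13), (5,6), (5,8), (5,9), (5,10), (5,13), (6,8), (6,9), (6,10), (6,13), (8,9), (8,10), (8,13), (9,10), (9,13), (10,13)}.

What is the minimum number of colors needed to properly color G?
Clique number ω(G) = 7 (lower bound: χ ≥ ω).
The clique on [1, 5, 6, 8, 9, 10, 13] has size 7, forcing χ ≥ 7, and the coloring below uses 7 colors, so χ(G) = 7.
A valid 7-coloring: color 1: [13]; color 2: [1]; color 3: [5]; color 4: [6]; color 5: [10]; color 6: [9]; color 7: [8].

χ(G) = 7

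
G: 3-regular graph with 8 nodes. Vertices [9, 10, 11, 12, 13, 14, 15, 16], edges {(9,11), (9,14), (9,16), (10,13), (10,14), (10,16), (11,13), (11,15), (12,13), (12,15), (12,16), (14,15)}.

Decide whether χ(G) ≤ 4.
A valid 4-coloring: color 1: [10, 11, 12]; color 2: [13, 14, 16]; color 3: [9, 15].
(χ(G) = 3 ≤ 4.)

Yes, G is 4-colorable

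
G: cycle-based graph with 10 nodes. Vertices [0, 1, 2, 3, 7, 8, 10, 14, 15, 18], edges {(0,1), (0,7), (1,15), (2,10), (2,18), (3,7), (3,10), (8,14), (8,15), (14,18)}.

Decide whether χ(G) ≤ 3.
Yes, G is 3-colorable

A valid 3-coloring: color 1: [0, 2, 3, 14, 15]; color 2: [1, 7, 8, 10, 18].
(χ(G) = 2 ≤ 3.)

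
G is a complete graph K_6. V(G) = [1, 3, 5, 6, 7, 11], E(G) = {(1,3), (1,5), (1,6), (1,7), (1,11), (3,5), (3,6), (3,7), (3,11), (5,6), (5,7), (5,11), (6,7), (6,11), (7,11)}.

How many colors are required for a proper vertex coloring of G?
Clique number ω(G) = 6 (lower bound: χ ≥ ω).
The clique on [1, 3, 5, 6, 7, 11] has size 6, forcing χ ≥ 6, and the coloring below uses 6 colors, so χ(G) = 6.
A valid 6-coloring: color 1: [1]; color 2: [11]; color 3: [3]; color 4: [7]; color 5: [6]; color 6: [5].

χ(G) = 6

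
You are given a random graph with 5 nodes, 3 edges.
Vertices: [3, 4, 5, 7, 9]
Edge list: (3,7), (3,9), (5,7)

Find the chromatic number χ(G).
Clique number ω(G) = 2 (lower bound: χ ≥ ω).
The graph is bipartite (no odd cycle), so 2 colors suffice: χ(G) = 2.
A valid 2-coloring: color 1: [4, 7, 9]; color 2: [3, 5].

χ(G) = 2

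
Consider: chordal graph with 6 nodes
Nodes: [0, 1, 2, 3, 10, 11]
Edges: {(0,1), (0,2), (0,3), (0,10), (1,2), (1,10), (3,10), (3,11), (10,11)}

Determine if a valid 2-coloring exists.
The clique on vertices [0, 1, 10] has size 3 > 2, so it alone needs 3 colors.

No, G is not 2-colorable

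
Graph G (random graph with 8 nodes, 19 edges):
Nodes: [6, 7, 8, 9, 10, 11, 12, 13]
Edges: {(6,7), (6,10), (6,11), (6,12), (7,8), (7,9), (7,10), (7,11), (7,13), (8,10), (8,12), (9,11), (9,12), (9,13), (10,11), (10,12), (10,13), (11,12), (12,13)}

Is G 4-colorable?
A valid 4-coloring: color 1: [7, 12]; color 2: [9, 10]; color 3: [8, 11, 13]; color 4: [6].
(χ(G) = 4 ≤ 4.)

Yes, G is 4-colorable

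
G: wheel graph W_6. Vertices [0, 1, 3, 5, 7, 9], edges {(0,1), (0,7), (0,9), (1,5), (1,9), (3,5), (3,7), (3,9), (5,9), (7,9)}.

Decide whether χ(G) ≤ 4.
Yes, G is 4-colorable

A valid 4-coloring: color 1: [9]; color 2: [5, 7]; color 3: [1, 3]; color 4: [0].
(χ(G) = 4 ≤ 4.)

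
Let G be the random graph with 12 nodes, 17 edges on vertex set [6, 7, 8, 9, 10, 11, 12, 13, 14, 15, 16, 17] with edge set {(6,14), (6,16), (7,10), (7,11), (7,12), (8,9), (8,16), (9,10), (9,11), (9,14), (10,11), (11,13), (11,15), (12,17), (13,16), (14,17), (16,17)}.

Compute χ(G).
χ(G) = 3

Clique number ω(G) = 3 (lower bound: χ ≥ ω).
The clique on [9, 10, 11] has size 3, forcing χ ≥ 3, and the coloring below uses 3 colors, so χ(G) = 3.
A valid 3-coloring: color 1: [11, 12, 14, 16]; color 2: [6, 7, 9, 13, 15, 17]; color 3: [8, 10].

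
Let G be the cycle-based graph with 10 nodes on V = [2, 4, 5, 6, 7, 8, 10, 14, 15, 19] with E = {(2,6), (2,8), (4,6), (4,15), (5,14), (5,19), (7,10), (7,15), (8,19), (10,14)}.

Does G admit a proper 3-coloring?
Yes, G is 3-colorable

A valid 3-coloring: color 1: [5, 6, 8, 10, 15]; color 2: [2, 4, 7, 14, 19].
(χ(G) = 2 ≤ 3.)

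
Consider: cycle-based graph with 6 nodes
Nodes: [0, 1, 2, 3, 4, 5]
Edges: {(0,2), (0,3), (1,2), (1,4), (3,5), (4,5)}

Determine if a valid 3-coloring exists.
A valid 3-coloring: color 1: [0, 1, 5]; color 2: [2, 3, 4].
(χ(G) = 2 ≤ 3.)

Yes, G is 3-colorable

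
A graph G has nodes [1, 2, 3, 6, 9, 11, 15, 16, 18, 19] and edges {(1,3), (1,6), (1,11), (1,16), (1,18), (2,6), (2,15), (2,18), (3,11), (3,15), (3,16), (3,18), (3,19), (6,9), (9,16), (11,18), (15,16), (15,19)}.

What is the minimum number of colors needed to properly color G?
χ(G) = 4

Clique number ω(G) = 4 (lower bound: χ ≥ ω).
The clique on [1, 3, 11, 18] has size 4, forcing χ ≥ 4, and the coloring below uses 4 colors, so χ(G) = 4.
A valid 4-coloring: color 1: [2, 3, 9]; color 2: [1, 15]; color 3: [6, 16, 18, 19]; color 4: [11].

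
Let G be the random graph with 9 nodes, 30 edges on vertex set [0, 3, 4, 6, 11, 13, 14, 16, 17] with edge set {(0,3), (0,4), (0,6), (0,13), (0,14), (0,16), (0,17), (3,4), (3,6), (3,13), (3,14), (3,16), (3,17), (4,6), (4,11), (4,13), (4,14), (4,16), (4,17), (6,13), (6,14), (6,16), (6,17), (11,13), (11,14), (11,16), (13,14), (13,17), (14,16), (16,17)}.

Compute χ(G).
χ(G) = 6

Clique number ω(G) = 6 (lower bound: χ ≥ ω).
The clique on [0, 3, 4, 6, 16, 17] has size 6, forcing χ ≥ 6, and the coloring below uses 6 colors, so χ(G) = 6.
A valid 6-coloring: color 1: [4]; color 2: [6, 11]; color 3: [3]; color 4: [13, 16]; color 5: [0]; color 6: [14, 17].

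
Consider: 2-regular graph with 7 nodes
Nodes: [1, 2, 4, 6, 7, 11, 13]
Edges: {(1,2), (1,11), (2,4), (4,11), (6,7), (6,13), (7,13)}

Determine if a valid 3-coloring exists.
Yes, G is 3-colorable

A valid 3-coloring: color 1: [1, 4, 13]; color 2: [2, 6, 11]; color 3: [7].
(χ(G) = 3 ≤ 3.)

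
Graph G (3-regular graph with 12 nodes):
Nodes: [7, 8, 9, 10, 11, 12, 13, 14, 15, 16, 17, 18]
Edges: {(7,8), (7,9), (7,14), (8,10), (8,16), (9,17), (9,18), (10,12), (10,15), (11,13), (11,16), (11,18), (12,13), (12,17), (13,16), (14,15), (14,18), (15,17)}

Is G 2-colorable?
No, G is not 2-colorable

The clique on vertices [11, 13, 16] has size 3 > 2, so it alone needs 3 colors.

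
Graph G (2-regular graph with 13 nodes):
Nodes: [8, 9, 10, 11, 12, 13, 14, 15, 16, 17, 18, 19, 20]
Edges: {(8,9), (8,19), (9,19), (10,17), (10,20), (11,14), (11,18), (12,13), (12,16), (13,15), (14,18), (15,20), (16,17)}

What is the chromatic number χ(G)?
Clique number ω(G) = 3 (lower bound: χ ≥ ω).
The clique on [8, 9, 19] has size 3, forcing χ ≥ 3, and the coloring below uses 3 colors, so χ(G) = 3.
A valid 3-coloring: color 1: [9, 10, 11, 15, 16]; color 2: [12, 17, 18, 19, 20]; color 3: [8, 13, 14].

χ(G) = 3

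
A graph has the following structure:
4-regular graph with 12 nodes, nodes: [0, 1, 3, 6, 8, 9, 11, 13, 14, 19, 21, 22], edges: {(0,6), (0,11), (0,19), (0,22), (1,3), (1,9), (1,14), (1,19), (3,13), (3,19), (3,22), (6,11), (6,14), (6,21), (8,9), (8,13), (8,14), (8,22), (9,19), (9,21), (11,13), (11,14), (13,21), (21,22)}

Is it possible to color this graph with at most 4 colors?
A valid 4-coloring: color 1: [1, 6, 13, 22]; color 2: [8, 11, 19, 21]; color 3: [0, 3, 9, 14].
(χ(G) = 3 ≤ 4.)

Yes, G is 4-colorable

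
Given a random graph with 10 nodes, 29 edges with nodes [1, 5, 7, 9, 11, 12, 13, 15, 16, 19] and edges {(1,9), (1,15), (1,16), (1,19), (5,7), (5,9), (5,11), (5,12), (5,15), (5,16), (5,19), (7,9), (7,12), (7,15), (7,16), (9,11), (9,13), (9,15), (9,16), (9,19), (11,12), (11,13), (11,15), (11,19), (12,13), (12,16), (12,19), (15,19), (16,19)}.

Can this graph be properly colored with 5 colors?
Yes, G is 5-colorable

A valid 5-coloring: color 1: [9, 12]; color 2: [1, 5, 13]; color 3: [7, 19]; color 4: [11, 16]; color 5: [15].
(χ(G) = 5 ≤ 5.)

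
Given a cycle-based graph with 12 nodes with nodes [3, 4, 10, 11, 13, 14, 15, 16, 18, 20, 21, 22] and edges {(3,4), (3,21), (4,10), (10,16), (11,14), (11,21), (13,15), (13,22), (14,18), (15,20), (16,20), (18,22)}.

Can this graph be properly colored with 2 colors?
A valid 2-coloring: color 1: [3, 10, 11, 13, 18, 20]; color 2: [4, 14, 15, 16, 21, 22].
(χ(G) = 2 ≤ 2.)

Yes, G is 2-colorable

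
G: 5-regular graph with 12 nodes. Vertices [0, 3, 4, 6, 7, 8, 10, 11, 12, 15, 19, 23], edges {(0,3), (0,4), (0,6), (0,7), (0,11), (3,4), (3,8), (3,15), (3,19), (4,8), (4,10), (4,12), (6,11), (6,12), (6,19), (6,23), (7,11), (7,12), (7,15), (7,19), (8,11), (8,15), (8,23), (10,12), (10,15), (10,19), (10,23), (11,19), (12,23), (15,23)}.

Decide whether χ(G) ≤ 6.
A valid 6-coloring: color 1: [0, 8, 10]; color 2: [12, 15, 19]; color 3: [3, 11, 23]; color 4: [4, 6, 7].
(χ(G) = 4 ≤ 6.)

Yes, G is 6-colorable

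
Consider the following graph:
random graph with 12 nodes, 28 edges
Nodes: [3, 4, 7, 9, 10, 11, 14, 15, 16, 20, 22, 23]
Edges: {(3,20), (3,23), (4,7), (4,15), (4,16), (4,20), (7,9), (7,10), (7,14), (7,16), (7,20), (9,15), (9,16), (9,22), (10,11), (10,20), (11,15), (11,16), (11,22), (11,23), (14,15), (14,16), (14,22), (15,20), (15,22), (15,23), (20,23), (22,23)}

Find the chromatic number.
χ(G) = 4

Clique number ω(G) = 4 (lower bound: χ ≥ ω).
The clique on [11, 15, 22, 23] has size 4, forcing χ ≥ 4, and the coloring below uses 4 colors, so χ(G) = 4.
A valid 4-coloring: color 1: [3, 7, 15]; color 2: [9, 11, 14, 20]; color 3: [4, 10, 23]; color 4: [16, 22].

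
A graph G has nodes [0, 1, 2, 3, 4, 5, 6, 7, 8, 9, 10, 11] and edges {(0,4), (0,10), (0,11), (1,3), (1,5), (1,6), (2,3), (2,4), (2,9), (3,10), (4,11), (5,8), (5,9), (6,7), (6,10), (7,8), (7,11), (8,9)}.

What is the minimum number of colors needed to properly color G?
χ(G) = 3

Clique number ω(G) = 3 (lower bound: χ ≥ ω).
The clique on [0, 4, 11] has size 3, forcing χ ≥ 3, and the coloring below uses 3 colors, so χ(G) = 3.
A valid 3-coloring: color 1: [0, 2, 5, 6]; color 2: [1, 8, 10, 11]; color 3: [3, 4, 7, 9].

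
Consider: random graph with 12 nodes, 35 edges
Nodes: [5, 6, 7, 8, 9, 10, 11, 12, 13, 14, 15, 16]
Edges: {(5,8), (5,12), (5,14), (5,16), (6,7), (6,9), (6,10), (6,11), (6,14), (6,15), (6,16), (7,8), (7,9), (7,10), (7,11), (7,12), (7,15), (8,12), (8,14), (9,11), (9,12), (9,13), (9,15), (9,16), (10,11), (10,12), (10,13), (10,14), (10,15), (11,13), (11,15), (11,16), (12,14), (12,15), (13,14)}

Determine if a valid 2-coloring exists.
The clique on vertices [6, 7, 9, 11, 15] has size 5 > 2, so it alone needs 5 colors.

No, G is not 2-colorable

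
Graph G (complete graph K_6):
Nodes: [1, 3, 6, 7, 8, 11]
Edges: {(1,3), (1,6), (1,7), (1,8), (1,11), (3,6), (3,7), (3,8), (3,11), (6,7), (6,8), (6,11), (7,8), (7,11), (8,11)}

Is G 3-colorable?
The clique on vertices [1, 3, 6, 7, 8, 11] has size 6 > 3, so it alone needs 6 colors.

No, G is not 3-colorable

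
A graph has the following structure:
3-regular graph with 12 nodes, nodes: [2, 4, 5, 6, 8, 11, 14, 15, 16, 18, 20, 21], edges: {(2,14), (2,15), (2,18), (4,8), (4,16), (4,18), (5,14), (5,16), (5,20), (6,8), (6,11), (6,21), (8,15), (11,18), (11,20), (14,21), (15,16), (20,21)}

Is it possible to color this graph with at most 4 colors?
A valid 4-coloring: color 1: [4, 6, 14, 15, 20]; color 2: [8, 16, 18, 21]; color 3: [2, 5, 11].
(χ(G) = 3 ≤ 4.)

Yes, G is 4-colorable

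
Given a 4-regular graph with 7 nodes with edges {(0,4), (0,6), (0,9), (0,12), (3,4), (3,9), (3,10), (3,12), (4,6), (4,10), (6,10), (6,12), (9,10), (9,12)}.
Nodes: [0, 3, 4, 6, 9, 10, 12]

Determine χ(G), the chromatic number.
χ(G) = 4

Clique number ω(G) = 3 (lower bound: χ ≥ ω).
Suppose a proper 3-coloring c exists. The clique [0, 4, 6] takes 3 distinct colors; by symmetry let c(0) = 1, c(4) = 2, c(6) = 3.
- Vertex 10: neighbors [4, 6] already have colors [2, 3] ⇒ c(10) = 1.
- Vertex 3: neighbors [10, 4] already have colors [1, 2] ⇒ c(3) = 3.
- Vertex 9: neighbors [0, 3] already have colors [1, 3] ⇒ c(9) = 2.
- Vertex 12: neighbors [0, 9, 3] already have colors [1, 2, 3] — all 3 colors blocked. Contradiction.
The forced assignments end in a contradiction, so G has no proper 3-coloring (χ ≥ 4).
The coloring below uses 4 colors, so χ(G) = 4.
A valid 4-coloring: color 1: [3, 6]; color 2: [0, 10]; color 3: [4, 9]; color 4: [12].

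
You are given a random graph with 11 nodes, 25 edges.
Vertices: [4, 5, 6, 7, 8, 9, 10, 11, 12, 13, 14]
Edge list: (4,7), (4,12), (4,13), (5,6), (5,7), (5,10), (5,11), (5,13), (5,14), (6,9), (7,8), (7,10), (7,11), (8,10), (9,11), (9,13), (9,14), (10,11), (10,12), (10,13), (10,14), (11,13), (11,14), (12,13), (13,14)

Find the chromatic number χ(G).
χ(G) = 5

Clique number ω(G) = 5 (lower bound: χ ≥ ω).
The clique on [5, 10, 11, 13, 14] has size 5, forcing χ ≥ 5, and the coloring below uses 5 colors, so χ(G) = 5.
A valid 5-coloring: color 1: [6, 7, 13]; color 2: [4, 9, 10]; color 3: [8, 11, 12]; color 4: [5]; color 5: [14].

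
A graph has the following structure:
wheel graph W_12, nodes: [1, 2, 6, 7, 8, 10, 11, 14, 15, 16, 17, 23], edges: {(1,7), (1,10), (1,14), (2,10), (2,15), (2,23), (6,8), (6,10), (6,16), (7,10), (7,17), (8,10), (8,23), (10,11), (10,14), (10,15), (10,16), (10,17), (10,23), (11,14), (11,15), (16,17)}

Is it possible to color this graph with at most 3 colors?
Odd cycle [8, 6, 16, 17, 7, 1, 14, 11, 15, 2, 23] needs 3 colors (χ ≥ 3).
Vertex 10 is adjacent to every vertex of [1, 2, 6, 7, 8, 11, 14, 15, 16, 17, 23], which already need 3 colors among themselves, so 10 needs a new color (χ ≥ 4).
Hence χ(G) ≥ 4 > 3, so no proper 3-coloring exists.

No, G is not 3-colorable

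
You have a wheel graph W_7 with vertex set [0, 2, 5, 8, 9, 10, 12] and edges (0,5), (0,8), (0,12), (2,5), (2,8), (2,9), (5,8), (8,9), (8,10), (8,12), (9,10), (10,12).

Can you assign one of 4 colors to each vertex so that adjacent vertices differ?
Yes, G is 4-colorable

A valid 4-coloring: color 1: [8]; color 2: [5, 9, 12]; color 3: [0, 2, 10].
(χ(G) = 3 ≤ 4.)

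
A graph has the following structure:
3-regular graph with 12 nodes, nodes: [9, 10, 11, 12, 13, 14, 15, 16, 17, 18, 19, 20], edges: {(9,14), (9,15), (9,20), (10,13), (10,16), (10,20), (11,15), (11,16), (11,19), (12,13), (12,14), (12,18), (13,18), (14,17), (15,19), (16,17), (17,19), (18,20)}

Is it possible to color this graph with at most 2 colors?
No, G is not 2-colorable

The clique on vertices [11, 15, 19] has size 3 > 2, so it alone needs 3 colors.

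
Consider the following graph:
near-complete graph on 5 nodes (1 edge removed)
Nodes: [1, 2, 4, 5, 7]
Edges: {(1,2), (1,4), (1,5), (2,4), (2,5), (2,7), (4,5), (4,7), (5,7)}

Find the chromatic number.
χ(G) = 4

Clique number ω(G) = 4 (lower bound: χ ≥ ω).
The clique on [1, 2, 4, 5] has size 4, forcing χ ≥ 4, and the coloring below uses 4 colors, so χ(G) = 4.
A valid 4-coloring: color 1: [5]; color 2: [2]; color 3: [4]; color 4: [1, 7].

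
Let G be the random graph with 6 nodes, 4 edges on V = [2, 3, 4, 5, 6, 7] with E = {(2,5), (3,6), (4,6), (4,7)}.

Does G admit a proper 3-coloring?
A valid 3-coloring: color 1: [5, 6, 7]; color 2: [2, 3, 4].
(χ(G) = 2 ≤ 3.)

Yes, G is 3-colorable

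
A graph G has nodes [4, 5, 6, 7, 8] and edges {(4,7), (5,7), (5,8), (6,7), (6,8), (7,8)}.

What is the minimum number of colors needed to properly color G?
χ(G) = 3

Clique number ω(G) = 3 (lower bound: χ ≥ ω).
The clique on [5, 7, 8] has size 3, forcing χ ≥ 3, and the coloring below uses 3 colors, so χ(G) = 3.
A valid 3-coloring: color 1: [7]; color 2: [4, 8]; color 3: [5, 6].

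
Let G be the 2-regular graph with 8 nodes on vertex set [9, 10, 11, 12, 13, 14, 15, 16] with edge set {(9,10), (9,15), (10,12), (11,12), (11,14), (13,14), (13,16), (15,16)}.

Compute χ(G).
χ(G) = 2

Clique number ω(G) = 2 (lower bound: χ ≥ ω).
The graph is bipartite (no odd cycle), so 2 colors suffice: χ(G) = 2.
A valid 2-coloring: color 1: [10, 11, 13, 15]; color 2: [9, 12, 14, 16].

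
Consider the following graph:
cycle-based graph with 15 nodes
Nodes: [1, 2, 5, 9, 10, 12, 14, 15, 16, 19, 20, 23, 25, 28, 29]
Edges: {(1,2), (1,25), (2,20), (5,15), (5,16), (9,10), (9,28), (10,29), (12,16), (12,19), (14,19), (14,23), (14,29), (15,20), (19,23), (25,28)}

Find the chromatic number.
Clique number ω(G) = 3 (lower bound: χ ≥ ω).
The clique on [14, 19, 23] has size 3, forcing χ ≥ 3, and the coloring below uses 3 colors, so χ(G) = 3.
A valid 3-coloring: color 1: [2, 9, 15, 16, 19, 25, 29]; color 2: [1, 5, 10, 12, 14, 20, 28]; color 3: [23].

χ(G) = 3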